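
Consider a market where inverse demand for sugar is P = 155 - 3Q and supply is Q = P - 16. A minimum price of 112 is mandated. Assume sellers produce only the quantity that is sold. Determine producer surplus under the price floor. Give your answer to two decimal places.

Rewriting supply in inverse form: P = 16 + Q.
Without the control, 155 - 3Q = 16 + Q so Q* = 34.75 and P* = 50.75.
At the floor price 112, quantity demanded is (155 - 112)/3 = 14.3333; demand is the short side, so Q = 14.3333 trades at P = 112.
The supply price at Q = 14.3333 is 30.3333. PS is the trapezoid between 112 and supply over [0, 14.3333]: (1/2)[(112 - 16) + (112 - 30.3333)](14.3333) = 1273.2778.

1273.28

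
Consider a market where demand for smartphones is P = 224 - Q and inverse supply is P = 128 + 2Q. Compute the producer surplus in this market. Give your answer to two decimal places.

1024.00

Equilibrium: 224 - Q = 128 + 2Q, so Q* = 32 and P* = 192.
Producer surplus is the triangle above supply below P*: (1/2)(32)(192 - 128) = (1/2)(32)(64) = 1024.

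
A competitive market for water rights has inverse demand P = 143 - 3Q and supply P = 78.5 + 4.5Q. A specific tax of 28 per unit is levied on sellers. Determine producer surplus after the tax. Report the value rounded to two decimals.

Pre-tax equilibrium: 143 - 3Q = 78.5 + 4.5Q gives Q* = 8.6, P* = 117.2.
With the tax, sellers need 28 more per unit: 143 - 3Q = 78.5 + 4.5Q + 28, so Q_t = 4.8667. Buyers pay P_b = 128.4; sellers receive P_s = P_b - 28 = 100.4.
Producer surplus is the triangle above supply below P_s: (1/2)(4.8667)(100.4 - 78.5) = 53.29.

53.29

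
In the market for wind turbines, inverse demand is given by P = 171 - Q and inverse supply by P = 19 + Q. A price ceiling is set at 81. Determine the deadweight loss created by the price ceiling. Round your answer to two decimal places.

196.00

Without the control, 171 - Q = 19 + Q so Q* = 76 and P* = 95.
At P = 81, sellers supply (81 - 19)/1 = 62 while buyers want more, so the quantity traded is 62 at price 81.
At Q = 62 the demand price is 109 and the supply price is 81. Deadweight loss is the triangle between the curves from 62 to 76: (1/2)(109 - 81)(76 - 62) = 196.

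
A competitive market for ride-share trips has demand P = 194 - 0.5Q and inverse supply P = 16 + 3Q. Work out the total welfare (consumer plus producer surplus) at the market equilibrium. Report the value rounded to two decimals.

4526.29

Setting demand equal to supply, 178 = 3.5Q, so Q* = 50.8571 and P* = 168.5714.
Total surplus is the full triangle between the curves from 0 to Q*: (1/2)(50.8571)(194 - 16) = 4526.2857.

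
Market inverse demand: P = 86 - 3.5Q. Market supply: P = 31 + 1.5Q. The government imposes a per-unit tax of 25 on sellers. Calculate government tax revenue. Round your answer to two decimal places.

150.00

Pre-tax equilibrium: 86 - 3.5Q = 31 + 1.5Q gives Q* = 11, P* = 47.5.
With the tax, sellers need 25 more per unit: 86 - 3.5Q = 31 + 1.5Q + 25, so Q_t = 6. Buyers pay P_b = 65; sellers receive P_s = P_b - 25 = 40.
Tax revenue = t x Q_t = 25 x 6 = 150.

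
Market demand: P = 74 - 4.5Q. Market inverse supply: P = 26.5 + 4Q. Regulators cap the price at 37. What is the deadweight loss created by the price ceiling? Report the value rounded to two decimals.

Without the control, 74 - 4.5Q = 26.5 + 4Q so Q* = 5.5882 and P* = 48.8529.
At the ceiling price 37, quantity supplied is (37 - 26.5)/4 = 2.625; supply is the short side, so Q = 2.625 trades at P = 37.
The lost-trades triangle has base Q* - 2.625 = 2.9632 and height equal to the gap between the curves at Q = 2.625, which is 62.1875 - 37 = 25.1875. DWL = (1/2)(2.9632)(25.1875) = 37.3182.

37.32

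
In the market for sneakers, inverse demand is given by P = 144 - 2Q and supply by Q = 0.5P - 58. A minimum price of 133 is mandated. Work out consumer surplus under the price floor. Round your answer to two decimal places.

Rewriting supply in inverse form: P = 116 + 2Q.
Free-market equilibrium: 144 - 2Q = 116 + 2Q gives Q* = 7, P* = 130.
At the floor price 133, quantity demanded is (144 - 133)/2 = 5.5; demand is the short side, so Q = 5.5 trades at P = 133.
CS is the triangle under demand above 133: (1/2)(5.5)(144 - 133) = 30.25.

30.25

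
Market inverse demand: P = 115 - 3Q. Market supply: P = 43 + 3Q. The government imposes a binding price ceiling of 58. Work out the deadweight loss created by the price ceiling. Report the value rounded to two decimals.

147.00

Without the control, 115 - 3Q = 43 + 3Q so Q* = 12 and P* = 79.
At P = 58, sellers supply (58 - 43)/3 = 5 while buyers want more, so the quantity traded is 5 at price 58.
At Q = 5 the demand price is 100 and the supply price is 58. Deadweight loss is the triangle between the curves from 5 to 12: (1/2)(100 - 58)(12 - 5) = 147.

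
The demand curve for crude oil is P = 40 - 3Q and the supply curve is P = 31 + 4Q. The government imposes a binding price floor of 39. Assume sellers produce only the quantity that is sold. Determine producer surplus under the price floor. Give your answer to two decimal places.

Without the control, 40 - 3Q = 31 + 4Q so Q* = 1.2857 and P* = 36.1429.
At P = 39, buyers demand (40 - 39)/3 = 0.3333 while sellers would supply more, so the quantity traded is 0.3333 at price 39.
The supply price at Q = 0.3333 is 32.3333. PS is the trapezoid between 39 and supply over [0, 0.3333]: (1/2)[(39 - 31) + (39 - 32.3333)](0.3333) = 2.4444.

2.44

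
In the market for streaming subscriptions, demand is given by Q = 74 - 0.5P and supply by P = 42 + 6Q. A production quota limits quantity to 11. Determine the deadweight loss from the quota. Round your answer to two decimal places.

Rewriting demand in inverse form: P = 148 - 2Q.
Unrestricted equilibrium: Q* = (148 - 42)/(2 + 6) = 13.25.
At Q = 11 the demand price is 148 - 2(11) = 126 and the supply price is 42 + 6(11) = 108.
DWL = (1/2)(gap between curves at 11) x (Q* - 11) = (1/2)(18)(2.25) = 20.25.

20.25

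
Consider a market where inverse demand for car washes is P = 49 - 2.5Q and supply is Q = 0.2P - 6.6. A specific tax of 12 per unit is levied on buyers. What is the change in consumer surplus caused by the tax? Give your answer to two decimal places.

Rewriting supply in inverse form: P = 33 + 5Q.
Without the tax, 49 - 2.5Q = 33 + 5Q so Q* = 2.1333 and P* = 43.6667.
With the tax, buyers' net willingness to pay falls by 12: (49 - 12) - 2.5Q = 33 + 5Q, so Q_t = 0.5333. Buyers pay P_b = 47.6667; sellers receive P_s = P_b - 12 = 35.6667.
Consumers lose the trapezoid between P* and P_b out to Q_t plus the triangle from Q_t to Q*: change in CS = 0.3556 - 5.6889 = -5.3333.

-5.33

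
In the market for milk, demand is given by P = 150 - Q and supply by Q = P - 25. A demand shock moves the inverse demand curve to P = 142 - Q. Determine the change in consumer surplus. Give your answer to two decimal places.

-242.00

Rewriting supply in inverse form: P = 25 + Q.
Initial equilibrium: Q_0 = 62.5, P_0 = 87.5; CS_0 = (1/2)(62.5)(62.5) = 1953.125, PS_0 = (1/2)(62.5)(62.5) = 1953.125.
New equilibrium: 142 - Q = 25 + Q gives Q_1 = 58.5, P_1 = 83.5; CS_1 = 1711.125, PS_1 = 1711.125.
Change in consumer surplus = 1711.125 - 1953.125 = -242.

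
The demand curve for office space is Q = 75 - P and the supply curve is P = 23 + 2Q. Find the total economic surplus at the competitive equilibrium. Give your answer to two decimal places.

450.67

Rewriting demand in inverse form: P = 75 - Q.
Setting demand equal to supply, 52 = 3Q, so Q* = 17.3333 and P* = 57.6667.
CS = (1/2)(17.3333)(17.3333) = 150.2222 and PS = (1/2)(17.3333)(34.6667) = 300.4444, so total surplus = 450.6667.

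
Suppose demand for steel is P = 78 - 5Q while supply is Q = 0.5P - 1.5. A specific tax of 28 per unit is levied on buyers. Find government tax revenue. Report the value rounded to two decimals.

Rewriting supply in inverse form: P = 3 + 2Q.
Pre-tax equilibrium: 78 - 5Q = 3 + 2Q gives Q* = 10.7143, P* = 24.4286.
With the tax, buyers' net willingness to pay falls by 28: (78 - 28) - 5Q = 3 + 2Q, so Q_t = 6.7143. Buyers pay P_b = 44.4286; sellers receive P_s = P_b - 28 = 16.4286.
Revenue is the tax times quantity traded: 28 x 6.7143 = 188.

188.00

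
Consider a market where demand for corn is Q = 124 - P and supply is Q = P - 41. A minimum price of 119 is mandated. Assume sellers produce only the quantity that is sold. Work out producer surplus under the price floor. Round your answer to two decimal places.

Rewriting demand in inverse form: P = 124 - Q.
Rewriting supply in inverse form: P = 41 + Q.
Free-market equilibrium: 124 - Q = 41 + Q gives Q* = 41.5, P* = 82.5.
At the floor price 119, quantity demanded is (124 - 119)/1 = 5; demand is the short side, so Q = 5 trades at P = 119.
The supply price at Q = 5 is 46. PS is the trapezoid between 119 and supply over [0, 5]: (1/2)[(119 - 41) + (119 - 46)](5) = 377.5.

377.50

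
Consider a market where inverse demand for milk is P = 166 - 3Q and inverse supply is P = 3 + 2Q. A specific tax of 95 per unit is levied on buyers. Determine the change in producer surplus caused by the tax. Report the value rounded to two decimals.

Without the tax, 166 - 3Q = 3 + 2Q so Q* = 32.6 and P* = 68.2.
With the tax, buyers' net willingness to pay falls by 95: (166 - 95) - 3Q = 3 + 2Q, so Q_t = 13.6. Buyers pay P_b = 125.2; sellers receive P_s = P_b - 95 = 30.2.
Producers lose the trapezoid between P_s and P* out to Q_t plus the triangle from Q_t to Q*: change in PS = 184.96 - 1062.76 = -877.8.

-877.80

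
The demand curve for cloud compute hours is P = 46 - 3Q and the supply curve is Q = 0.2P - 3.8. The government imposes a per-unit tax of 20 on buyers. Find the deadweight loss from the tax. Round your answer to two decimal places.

Rewriting supply in inverse form: P = 19 + 5Q.
Without the tax, 46 - 3Q = 19 + 5Q so Q* = 3.375 and P* = 35.875.
A tax on buyers shifts demand down by 20: (46 - 20) - 3Q = 19 + 5Q, so Q_t = 0.875. Buyers pay P_b = 43.375; sellers receive P_s = P_b - 20 = 23.375.
Deadweight loss is the triangle between the curves from Q_t to Q*: (1/2)(3.375 - 0.875)(20) = 25.

25.00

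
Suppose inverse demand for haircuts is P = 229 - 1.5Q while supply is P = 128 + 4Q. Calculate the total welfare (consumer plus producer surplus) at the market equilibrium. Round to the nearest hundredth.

Set 229 - 1.5Q = 128 + 4Q, which gives 101 = 5.5Q, so Q* = 18.3636 and P* = 229 - 1.5(18.3636) = 201.4545.
CS = (1/2)(18.3636)(27.5455) = 252.9174 and PS = (1/2)(18.3636)(73.4545) = 674.4463, so total surplus = 927.3636.

927.36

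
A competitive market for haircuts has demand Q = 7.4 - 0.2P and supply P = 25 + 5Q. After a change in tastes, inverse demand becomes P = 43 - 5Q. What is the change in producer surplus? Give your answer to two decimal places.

4.50

Rewriting demand in inverse form: P = 37 - 5Q.
Initial equilibrium: Q_0 = 1.2, P_0 = 31; CS_0 = (1/2)(1.2)(6) = 3.6, PS_0 = (1/2)(1.2)(6) = 3.6.
New equilibrium: 43 - 5Q = 25 + 5Q gives Q_1 = 1.8, P_1 = 34; CS_1 = 8.1, PS_1 = 8.1.
Change in producer surplus = 8.1 - 3.6 = 4.5.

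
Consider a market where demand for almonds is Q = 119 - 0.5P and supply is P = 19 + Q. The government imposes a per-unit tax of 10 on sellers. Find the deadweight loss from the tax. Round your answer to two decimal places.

Rewriting demand in inverse form: P = 238 - 2Q.
Pre-tax equilibrium: 238 - 2Q = 19 + Q gives Q* = 73, P* = 92.
A tax on sellers shifts supply up by 10: 238 - 2Q = 19 + Q + 10, so Q_t = 69.6667. Buyers pay P_b = 98.6667; sellers receive P_s = P_b - 10 = 88.6667.
The welfare triangle lost has base Q* - Q_t = 3.3333 and height t = 10, so DWL = (1/2)(3.3333)(10) = 16.6667.

16.67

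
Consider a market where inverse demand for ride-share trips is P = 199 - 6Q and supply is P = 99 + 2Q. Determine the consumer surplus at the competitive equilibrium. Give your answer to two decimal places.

468.75

Equilibrium: 199 - 6Q = 99 + 2Q, so Q* = 12.5 and P* = 124.
CS is the area between the demand curve and P* from 0 to Q*: (1/2)(12.5)(75) = 468.75.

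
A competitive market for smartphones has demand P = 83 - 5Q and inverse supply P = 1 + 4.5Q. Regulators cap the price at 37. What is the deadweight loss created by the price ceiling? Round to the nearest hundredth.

1.89

Free-market equilibrium: 83 - 5Q = 1 + 4.5Q gives Q* = 8.6316, P* = 39.8421.
At P = 37, sellers supply (37 - 1)/4.5 = 8 while buyers want more, so the quantity traded is 8 at price 37.
The lost-trades triangle has base Q* - 8 = 0.6316 and height equal to the gap between the curves at Q = 8, which is 43 - 37 = 6. DWL = (1/2)(0.6316)(6) = 1.8947.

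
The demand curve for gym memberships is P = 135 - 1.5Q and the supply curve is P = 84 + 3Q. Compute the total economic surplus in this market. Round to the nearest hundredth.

Equilibrium: 135 - 1.5Q = 84 + 3Q, so Q* = 11.3333 and P* = 118.
CS = (1/2)(11.3333)(17) = 96.3333 and PS = (1/2)(11.3333)(34) = 192.6667, so total surplus = 289.

289.00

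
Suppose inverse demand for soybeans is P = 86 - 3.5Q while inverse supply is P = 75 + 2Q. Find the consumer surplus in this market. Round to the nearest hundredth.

7.00

Setting demand equal to supply, 11 = 5.5Q, so Q* = 2 and P* = 79.
Consumer surplus is the triangle under demand above P*: (1/2)(2)(86 - 79) = (1/2)(2)(7) = 7.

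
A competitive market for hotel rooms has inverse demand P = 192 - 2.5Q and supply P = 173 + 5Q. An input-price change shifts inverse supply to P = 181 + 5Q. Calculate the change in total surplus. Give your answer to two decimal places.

-16.00

Initial equilibrium: Q_0 = 2.5333, P_0 = 185.6667; CS_0 = (1/2)(2.5333)(6.3333) = 8.0222, PS_0 = (1/2)(2.5333)(12.6667) = 16.0444.
New equilibrium: 192 - 2.5Q = 181 + 5Q gives Q_1 = 1.4667, P_1 = 188.3333; CS_1 = 2.6889, PS_1 = 5.3778.
Change in total surplus = (2.6889 + 5.3778) - (8.0222 + 16.0444) = -16.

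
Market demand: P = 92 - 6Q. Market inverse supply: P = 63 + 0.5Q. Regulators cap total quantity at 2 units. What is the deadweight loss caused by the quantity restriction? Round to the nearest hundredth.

Unrestricted equilibrium: Q* = (92 - 63)/(6 + 0.5) = 4.4615.
At Q = 2 the demand price is 92 - 6(2) = 80 and the supply price is 63 + 0.5(2) = 64.
DWL = (1/2)(gap between curves at 2) x (Q* - 2) = (1/2)(16)(2.4615) = 19.6923.

19.69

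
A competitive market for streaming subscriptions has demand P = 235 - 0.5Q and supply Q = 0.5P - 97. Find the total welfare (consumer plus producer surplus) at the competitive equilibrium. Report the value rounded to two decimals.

Rewriting supply in inverse form: P = 194 + 2Q.
Setting demand equal to supply, 41 = 2.5Q, so Q* = 16.4 and P* = 226.8.
Total surplus is the full triangle between the curves from 0 to Q*: (1/2)(16.4)(235 - 194) = 336.2.

336.20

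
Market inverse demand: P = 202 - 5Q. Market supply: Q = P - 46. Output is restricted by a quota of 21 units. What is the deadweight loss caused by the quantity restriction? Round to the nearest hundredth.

75.00

Rewriting supply in inverse form: P = 46 + Q.
Without the quota, 202 - 5Q = 46 + Q gives Q* = 26.
At Q = 21 the demand price is 202 - 5(21) = 97 and the supply price is 46 + (21) = 67.
Deadweight loss is the triangle between the curves from 21 to 26: (1/2)(97 - 67)(26 - 21) = 75.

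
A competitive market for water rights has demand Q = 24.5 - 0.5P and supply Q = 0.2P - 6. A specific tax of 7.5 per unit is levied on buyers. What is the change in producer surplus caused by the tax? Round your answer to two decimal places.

Rewriting demand in inverse form: P = 49 - 2Q.
Rewriting supply in inverse form: P = 30 + 5Q.
Without the tax, 49 - 2Q = 30 + 5Q so Q* = 2.7143 and P* = 43.5714.
With the tax, buyers' net willingness to pay falls by 7.5: (49 - 7.5) - 2Q = 30 + 5Q, so Q_t = 1.6429. Buyers pay P_b = 45.7143; sellers receive P_s = P_b - 7.5 = 38.2143.
PS falls from (1/2)(2.7143)(13.5714) = 18.4184 to (1/2)(1.6429)(8.2143) = 6.7474, a change of -11.6709.

-11.67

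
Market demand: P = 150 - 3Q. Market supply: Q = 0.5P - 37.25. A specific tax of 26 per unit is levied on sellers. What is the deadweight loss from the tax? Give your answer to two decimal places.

67.60

Rewriting supply in inverse form: P = 74.5 + 2Q.
Without the tax, 150 - 3Q = 74.5 + 2Q so Q* = 15.1 and P* = 104.7.
With the tax, sellers need 26 more per unit: 150 - 3Q = 74.5 + 2Q + 26, so Q_t = 9.9. Buyers pay P_b = 120.3; sellers receive P_s = P_b - 26 = 94.3.
The welfare triangle lost has base Q* - Q_t = 5.2 and height t = 26, so DWL = (1/2)(5.2)(26) = 67.6.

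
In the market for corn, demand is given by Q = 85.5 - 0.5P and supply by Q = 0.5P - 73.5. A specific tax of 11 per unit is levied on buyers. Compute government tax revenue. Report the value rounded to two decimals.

35.75

Rewriting demand in inverse form: P = 171 - 2Q.
Rewriting supply in inverse form: P = 147 + 2Q.
Pre-tax equilibrium: 171 - 2Q = 147 + 2Q gives Q* = 6, P* = 159.
With the tax, buyers' net willingness to pay falls by 11: (171 - 11) - 2Q = 147 + 2Q, so Q_t = 3.25. Buyers pay P_b = 164.5; sellers receive P_s = P_b - 11 = 153.5.
Revenue is the tax times quantity traded: 11 x 3.25 = 35.75.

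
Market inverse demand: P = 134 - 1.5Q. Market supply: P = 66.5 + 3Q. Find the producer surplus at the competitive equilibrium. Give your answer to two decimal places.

337.50

Set 134 - 1.5Q = 66.5 + 3Q, which gives 67.5 = 4.5Q, so Q* = 15 and P* = 134 - 1.5(15) = 111.5.
Producer surplus is the triangle above supply below P*: (1/2)(15)(111.5 - 66.5) = (1/2)(15)(45) = 337.5.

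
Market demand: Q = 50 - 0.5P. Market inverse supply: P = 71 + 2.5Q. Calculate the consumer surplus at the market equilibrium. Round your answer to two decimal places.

41.53

Rewriting demand in inverse form: P = 100 - 2Q.
Setting demand equal to supply, 29 = 4.5Q, so Q* = 6.4444 and P* = 87.1111.
The demand choke price is 100, so CS = (1/2)(Q*)(100 - P*) = (1/2)(6.4444)(12.8889) = 41.5309.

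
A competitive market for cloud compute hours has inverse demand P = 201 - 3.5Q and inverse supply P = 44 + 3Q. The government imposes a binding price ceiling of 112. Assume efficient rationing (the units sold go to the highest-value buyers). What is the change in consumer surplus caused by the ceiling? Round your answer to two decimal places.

97.26

Without the control, 201 - 3.5Q = 44 + 3Q so Q* = 24.1538 and P* = 116.4615.
At the ceiling price 112, quantity supplied is (112 - 44)/3 = 22.6667; supply is the short side, so Q = 22.6667 trades at P = 112.
CS goes from (1/2)(24.1538)(84.5385) = 1020.9645 to 1118.2222 (computed as (201 - 112)(22.6667) - (1/2)(3.5)(22.6667)^2), a change of 97.2577.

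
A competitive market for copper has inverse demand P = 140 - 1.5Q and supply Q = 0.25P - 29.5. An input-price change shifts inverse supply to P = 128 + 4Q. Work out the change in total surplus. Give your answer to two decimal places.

-30.91

Rewriting supply in inverse form: P = 118 + 4Q.
Initial equilibrium: Q_0 = 4, P_0 = 134; CS_0 = (1/2)(4)(6) = 12, PS_0 = (1/2)(4)(16) = 32.
New equilibrium: 140 - 1.5Q = 128 + 4Q gives Q_1 = 2.1818, P_1 = 136.7273; CS_1 = 3.5702, PS_1 = 9.5207.
Change in total surplus = (3.5702 + 9.5207) - (12 + 32) = -30.9091.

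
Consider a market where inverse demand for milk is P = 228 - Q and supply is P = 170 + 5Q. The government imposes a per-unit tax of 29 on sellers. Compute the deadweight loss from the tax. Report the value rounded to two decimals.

70.08

Without the tax, 228 - Q = 170 + 5Q so Q* = 9.6667 and P* = 218.3333.
A tax on sellers shifts supply up by 29: 228 - Q = 170 + 5Q + 29, so Q_t = 4.8333. Buyers pay P_b = 223.1667; sellers receive P_s = P_b - 29 = 194.1667.
Deadweight loss is the triangle between the curves from Q_t to Q*: (1/2)(9.6667 - 4.8333)(29) = 70.0833.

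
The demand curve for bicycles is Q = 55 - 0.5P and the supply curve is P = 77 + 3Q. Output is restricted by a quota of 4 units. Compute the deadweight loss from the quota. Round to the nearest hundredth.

16.90

Rewriting demand in inverse form: P = 110 - 2Q.
Unrestricted equilibrium: Q* = (110 - 77)/(2 + 3) = 6.6.
At Q = 4 the demand price is 110 - 2(4) = 102 and the supply price is 77 + 3(4) = 89.
Deadweight loss is the triangle between the curves from 4 to 6.6: (1/2)(102 - 89)(6.6 - 4) = 16.9.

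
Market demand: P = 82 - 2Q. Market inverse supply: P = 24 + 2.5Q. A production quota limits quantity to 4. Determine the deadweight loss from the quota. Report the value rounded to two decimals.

Unrestricted equilibrium: Q* = (82 - 24)/(2 + 2.5) = 12.8889.
At Q = 4 the demand price is 82 - 2(4) = 74 and the supply price is 24 + 2.5(4) = 34.
Deadweight loss is the triangle between the curves from 4 to 12.8889: (1/2)(74 - 34)(12.8889 - 4) = 177.7778.

177.78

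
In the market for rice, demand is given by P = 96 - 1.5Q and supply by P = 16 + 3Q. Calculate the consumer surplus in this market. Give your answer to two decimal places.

Set 96 - 1.5Q = 16 + 3Q, which gives 80 = 4.5Q, so Q* = 17.7778 and P* = 96 - 1.5(17.7778) = 69.3333.
Consumer surplus is the triangle under demand above P*: (1/2)(17.7778)(96 - 69.3333) = (1/2)(17.7778)(26.6667) = 237.037.

237.04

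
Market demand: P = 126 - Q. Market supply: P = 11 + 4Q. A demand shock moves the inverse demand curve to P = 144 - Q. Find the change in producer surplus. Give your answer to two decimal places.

Initial equilibrium: Q_0 = 23, P_0 = 103; CS_0 = (1/2)(23)(23) = 264.5, PS_0 = (1/2)(23)(92) = 1058.
New equilibrium: 144 - Q = 11 + 4Q gives Q_1 = 26.6, P_1 = 117.4; CS_1 = 353.78, PS_1 = 1415.12.
Change in producer surplus = 1415.12 - 1058 = 357.12.

357.12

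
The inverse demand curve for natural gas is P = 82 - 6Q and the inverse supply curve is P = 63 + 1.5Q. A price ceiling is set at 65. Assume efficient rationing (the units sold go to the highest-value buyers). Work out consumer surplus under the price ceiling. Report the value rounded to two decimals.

Without the control, 82 - 6Q = 63 + 1.5Q so Q* = 2.5333 and P* = 66.8.
At the ceiling price 65, quantity supplied is (65 - 63)/1.5 = 1.3333; supply is the short side, so Q = 1.3333 trades at P = 65.
The demand price at Q = 1.3333 is 74. CS is the trapezoid between demand and 65 over [0, 1.3333]: (1/2)[(82 - 65) + (74 - 65)](1.3333) = 17.3333.

17.33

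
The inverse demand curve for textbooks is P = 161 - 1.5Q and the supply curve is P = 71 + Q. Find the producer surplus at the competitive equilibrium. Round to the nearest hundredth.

648.00

Set 161 - 1.5Q = 71 + Q, which gives 90 = 2.5Q, so Q* = 36 and P* = 161 - 1.5(36) = 107.
The supply curve's price intercept is 71, so PS = (1/2)(Q*)(P* - 71) = (1/2)(36)(36) = 648.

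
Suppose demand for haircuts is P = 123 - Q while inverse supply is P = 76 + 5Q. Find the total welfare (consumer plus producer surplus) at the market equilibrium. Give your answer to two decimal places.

Set 123 - Q = 76 + 5Q, which gives 47 = 6Q, so Q* = 7.8333 and P* = 123 - (7.8333) = 115.1667.
Total surplus is the full triangle between the curves from 0 to Q*: (1/2)(7.8333)(123 - 76) = 184.0833.

184.08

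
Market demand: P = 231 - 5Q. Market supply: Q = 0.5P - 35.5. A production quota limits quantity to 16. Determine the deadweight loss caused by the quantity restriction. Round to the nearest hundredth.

Rewriting supply in inverse form: P = 71 + 2Q.
Without the quota, 231 - 5Q = 71 + 2Q gives Q* = 22.8571.
At Q = 16 the demand price is 231 - 5(16) = 151 and the supply price is 71 + 2(16) = 103.
DWL = (1/2)(gap between curves at 16) x (Q* - 16) = (1/2)(48)(6.8571) = 164.5714.

164.57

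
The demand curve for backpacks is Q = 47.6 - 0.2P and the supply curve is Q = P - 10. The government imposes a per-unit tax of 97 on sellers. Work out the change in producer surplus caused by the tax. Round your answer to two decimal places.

Rewriting demand in inverse form: P = 238 - 5Q.
Rewriting supply in inverse form: P = 10 + Q.
Without the tax, 238 - 5Q = 10 + Q so Q* = 38 and P* = 48.
With the tax, sellers need 97 more per unit: 238 - 5Q = 10 + Q + 97, so Q_t = 21.8333. Buyers pay P_b = 128.8333; sellers receive P_s = P_b - 97 = 31.8333.
Producers lose the trapezoid between P_s and P* out to Q_t plus the triangle from Q_t to Q*: change in PS = 238.3472 - 722 = -483.6528.

-483.65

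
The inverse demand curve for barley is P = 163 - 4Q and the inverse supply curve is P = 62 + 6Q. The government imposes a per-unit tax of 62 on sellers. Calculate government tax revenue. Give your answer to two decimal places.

241.80

Without the tax, 163 - 4Q = 62 + 6Q so Q* = 10.1 and P* = 122.6.
A tax on sellers shifts supply up by 62: 163 - 4Q = 62 + 6Q + 62, so Q_t = 3.9. Buyers pay P_b = 147.4; sellers receive P_s = P_b - 62 = 85.4.
Revenue is the tax times quantity traded: 62 x 3.9 = 241.8.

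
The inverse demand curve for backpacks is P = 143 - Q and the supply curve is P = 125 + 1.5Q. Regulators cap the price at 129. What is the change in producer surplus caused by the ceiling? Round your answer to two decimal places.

Free-market equilibrium: 143 - Q = 125 + 1.5Q gives Q* = 7.2, P* = 135.8.
At P = 129, sellers supply (129 - 125)/1.5 = 2.6667 while buyers want more, so the quantity traded is 2.6667 at price 129.
PS goes from (1/2)(7.2)(10.8) = 38.88 to 5.3333 (computed as (129 - 125)(2.6667) - (1/2)(1.5)(2.6667)^2), a change of -33.5467.

-33.55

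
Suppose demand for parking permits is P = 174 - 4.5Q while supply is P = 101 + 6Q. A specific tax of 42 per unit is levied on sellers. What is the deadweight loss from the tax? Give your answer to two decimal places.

84.00

Pre-tax equilibrium: 174 - 4.5Q = 101 + 6Q gives Q* = 6.9524, P* = 142.7143.
A tax on sellers shifts supply up by 42: 174 - 4.5Q = 101 + 6Q + 42, so Q_t = 2.9524. Buyers pay P_b = 160.7143; sellers receive P_s = P_b - 42 = 118.7143.
The welfare triangle lost has base Q* - Q_t = 4 and height t = 42, so DWL = (1/2)(4)(42) = 84.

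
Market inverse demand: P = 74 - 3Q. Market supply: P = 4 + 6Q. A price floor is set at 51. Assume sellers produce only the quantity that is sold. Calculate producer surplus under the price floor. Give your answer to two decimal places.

Free-market equilibrium: 74 - 3Q = 4 + 6Q gives Q* = 7.7778, P* = 50.6667.
At the floor price 51, quantity demanded is (74 - 51)/3 = 7.6667; demand is the short side, so Q = 7.6667 trades at P = 51.
The supply price at Q = 7.6667 is 50. PS is the trapezoid between 51 and supply over [0, 7.6667]: (1/2)[(51 - 4) + (51 - 50)](7.6667) = 184.

184.00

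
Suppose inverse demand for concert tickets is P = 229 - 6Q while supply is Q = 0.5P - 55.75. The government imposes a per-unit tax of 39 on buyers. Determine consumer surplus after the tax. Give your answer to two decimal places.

Rewriting supply in inverse form: P = 111.5 + 2Q.
Pre-tax equilibrium: 229 - 6Q = 111.5 + 2Q gives Q* = 14.6875, P* = 140.875.
A tax on buyers shifts demand down by 39: (229 - 39) - 6Q = 111.5 + 2Q, so Q_t = 9.8125. Buyers pay P_b = 170.125; sellers receive P_s = P_b - 39 = 131.125.
CS = (1/2)(Q_t)(229 - P_b) = (1/2)(9.8125)(58.875) = 288.8555.

288.86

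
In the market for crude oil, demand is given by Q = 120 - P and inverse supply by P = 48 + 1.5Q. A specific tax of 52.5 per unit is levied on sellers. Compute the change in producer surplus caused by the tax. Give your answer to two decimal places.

Rewriting demand in inverse form: P = 120 - Q.
Without the tax, 120 - Q = 48 + 1.5Q so Q* = 28.8 and P* = 91.2.
A tax on sellers shifts supply up by 52.5: 120 - Q = 48 + 1.5Q + 52.5, so Q_t = 7.8. Buyers pay P_b = 112.2; sellers receive P_s = P_b - 52.5 = 59.7.
Producers lose the trapezoid between P_s and P* out to Q_t plus the triangle from Q_t to Q*: change in PS = 45.63 - 622.08 = -576.45.

-576.45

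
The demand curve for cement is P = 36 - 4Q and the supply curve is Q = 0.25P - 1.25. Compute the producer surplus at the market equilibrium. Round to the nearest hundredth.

Rewriting supply in inverse form: P = 5 + 4Q.
Setting demand equal to supply, 31 = 8Q, so Q* = 3.875 and P* = 20.5.
PS is the area between P* and the supply curve from 0 to Q*: (1/2)(3.875)(15.5) = 30.0312.

30.03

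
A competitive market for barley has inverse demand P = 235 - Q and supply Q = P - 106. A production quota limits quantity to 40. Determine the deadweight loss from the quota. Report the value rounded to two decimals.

600.25

Rewriting supply in inverse form: P = 106 + Q.
Without the quota, 235 - Q = 106 + Q gives Q* = 64.5.
At Q = 40 the demand price is 235 - (40) = 195 and the supply price is 106 + (40) = 146.
Deadweight loss is the triangle between the curves from 40 to 64.5: (1/2)(195 - 146)(64.5 - 40) = 600.25.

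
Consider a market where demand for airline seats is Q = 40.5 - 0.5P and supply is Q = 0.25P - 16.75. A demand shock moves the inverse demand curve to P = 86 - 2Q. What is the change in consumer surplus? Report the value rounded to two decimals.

Rewriting demand in inverse form: P = 81 - 2Q.
Rewriting supply in inverse form: P = 67 + 4Q.
Initial equilibrium: Q_0 = 2.3333, P_0 = 76.3333; CS_0 = (1/2)(2.3333)(4.6667) = 5.4444, PS_0 = (1/2)(2.3333)(9.3333) = 10.8889.
New equilibrium: 86 - 2Q = 67 + 4Q gives Q_1 = 3.1667, P_1 = 79.6667; CS_1 = 10.0278, PS_1 = 20.0556.
Change in consumer surplus = 10.0278 - 5.4444 = 4.5833.

4.58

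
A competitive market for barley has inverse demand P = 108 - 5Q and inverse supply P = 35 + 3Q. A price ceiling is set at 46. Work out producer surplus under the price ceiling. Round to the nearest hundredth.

20.17

Without the control, 108 - 5Q = 35 + 3Q so Q* = 9.125 and P* = 62.375.
At the ceiling price 46, quantity supplied is (46 - 35)/3 = 3.6667; supply is the short side, so Q = 3.6667 trades at P = 46.
PS is the triangle above supply below 46: (1/2)(3.6667)(46 - 35) = 20.1667.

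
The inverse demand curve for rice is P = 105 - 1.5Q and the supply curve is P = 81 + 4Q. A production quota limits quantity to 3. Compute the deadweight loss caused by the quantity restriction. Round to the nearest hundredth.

Without the quota, 105 - 1.5Q = 81 + 4Q gives Q* = 4.3636.
At Q = 3 the demand price is 105 - 1.5(3) = 100.5 and the supply price is 81 + 4(3) = 93.
DWL = (1/2)(gap between curves at 3) x (Q* - 3) = (1/2)(7.5)(1.3636) = 5.1136.

5.11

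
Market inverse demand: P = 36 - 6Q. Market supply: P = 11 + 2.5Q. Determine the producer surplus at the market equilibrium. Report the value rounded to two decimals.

Equilibrium: 36 - 6Q = 11 + 2.5Q, so Q* = 2.9412 and P* = 18.3529.
Producer surplus is the triangle above supply below P*: (1/2)(2.9412)(18.3529 - 11) = (1/2)(2.9412)(7.3529) = 10.8131.

10.81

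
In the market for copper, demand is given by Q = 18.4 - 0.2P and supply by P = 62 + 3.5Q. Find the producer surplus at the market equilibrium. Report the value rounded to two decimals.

21.80

Rewriting demand in inverse form: P = 92 - 5Q.
Set 92 - 5Q = 62 + 3.5Q, which gives 30 = 8.5Q, so Q* = 3.5294 and P* = 92 - 5(3.5294) = 74.3529.
The supply curve's price intercept is 62, so PS = (1/2)(Q*)(P* - 62) = (1/2)(3.5294)(12.3529) = 21.7993.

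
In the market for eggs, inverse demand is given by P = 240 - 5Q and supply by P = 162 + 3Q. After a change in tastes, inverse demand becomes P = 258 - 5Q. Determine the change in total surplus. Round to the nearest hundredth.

195.75

Initial equilibrium: Q_0 = 9.75, P_0 = 191.25; CS_0 = (1/2)(9.75)(48.75) = 237.6562, PS_0 = (1/2)(9.75)(29.25) = 142.5938.
New equilibrium: 258 - 5Q = 162 + 3Q gives Q_1 = 12, P_1 = 198; CS_1 = 360, PS_1 = 216.
Change in total surplus = (360 + 216) - (237.6562 + 142.5938) = 195.75.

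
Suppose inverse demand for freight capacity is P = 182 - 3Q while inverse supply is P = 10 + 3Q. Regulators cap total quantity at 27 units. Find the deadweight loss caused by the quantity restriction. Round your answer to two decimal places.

8.33

Unrestricted equilibrium: Q* = (182 - 10)/(3 + 3) = 28.6667.
At Q = 27 the demand price is 182 - 3(27) = 101 and the supply price is 10 + 3(27) = 91.
DWL = (1/2)(gap between curves at 27) x (Q* - 27) = (1/2)(10)(1.6667) = 8.3333.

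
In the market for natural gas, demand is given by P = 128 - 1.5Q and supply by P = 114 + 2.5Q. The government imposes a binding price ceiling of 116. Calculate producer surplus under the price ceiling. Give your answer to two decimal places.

0.80

Without the control, 128 - 1.5Q = 114 + 2.5Q so Q* = 3.5 and P* = 122.75.
At the ceiling price 116, quantity supplied is (116 - 114)/2.5 = 0.8; supply is the short side, so Q = 0.8 trades at P = 116.
PS is the triangle above supply below 116: (1/2)(0.8)(116 - 114) = 0.8.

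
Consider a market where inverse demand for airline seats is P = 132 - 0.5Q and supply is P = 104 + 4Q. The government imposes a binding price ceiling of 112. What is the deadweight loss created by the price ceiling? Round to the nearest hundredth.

Free-market equilibrium: 132 - 0.5Q = 104 + 4Q gives Q* = 6.2222, P* = 128.8889.
At P = 112, sellers supply (112 - 104)/4 = 2 while buyers want more, so the quantity traded is 2 at price 112.
The lost-trades triangle has base Q* - 2 = 4.2222 and height equal to the gap between the curves at Q = 2, which is 131 - 112 = 19. DWL = (1/2)(4.2222)(19) = 40.1111.

40.11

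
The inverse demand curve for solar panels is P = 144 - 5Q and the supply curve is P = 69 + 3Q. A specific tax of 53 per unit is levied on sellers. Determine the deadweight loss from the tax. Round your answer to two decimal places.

175.56

Pre-tax equilibrium: 144 - 5Q = 69 + 3Q gives Q* = 9.375, P* = 97.125.
With the tax, sellers need 53 more per unit: 144 - 5Q = 69 + 3Q + 53, so Q_t = 2.75. Buyers pay P_b = 130.25; sellers receive P_s = P_b - 53 = 77.25.
The welfare triangle lost has base Q* - Q_t = 6.625 and height t = 53, so DWL = (1/2)(6.625)(53) = 175.5625.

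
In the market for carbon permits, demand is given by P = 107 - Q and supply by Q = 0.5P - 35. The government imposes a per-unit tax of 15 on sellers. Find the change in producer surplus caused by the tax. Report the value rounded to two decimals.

-98.33

Rewriting supply in inverse form: P = 70 + 2Q.
Pre-tax equilibrium: 107 - Q = 70 + 2Q gives Q* = 12.3333, P* = 94.6667.
With the tax, sellers need 15 more per unit: 107 - Q = 70 + 2Q + 15, so Q_t = 7.3333. Buyers pay P_b = 99.6667; sellers receive P_s = P_b - 15 = 84.6667.
Producers lose the trapezoid between P_s and P* out to Q_t plus the triangle from Q_t to Q*: change in PS = 53.7778 - 152.1111 = -98.3333.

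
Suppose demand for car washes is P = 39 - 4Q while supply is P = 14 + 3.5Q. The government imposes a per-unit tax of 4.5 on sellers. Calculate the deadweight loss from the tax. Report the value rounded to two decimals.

Pre-tax equilibrium: 39 - 4Q = 14 + 3.5Q gives Q* = 3.3333, P* = 25.6667.
With the tax, sellers need 4.5 more per unit: 39 - 4Q = 14 + 3.5Q + 4.5, so Q_t = 2.7333. Buyers pay P_b = 28.0667; sellers receive P_s = P_b - 4.5 = 23.5667.
Deadweight loss is the triangle between the curves from Q_t to Q*: (1/2)(3.3333 - 2.7333)(4.5) = 1.35.

1.35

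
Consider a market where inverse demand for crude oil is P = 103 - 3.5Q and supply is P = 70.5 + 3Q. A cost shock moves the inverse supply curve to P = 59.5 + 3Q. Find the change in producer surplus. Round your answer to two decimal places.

29.68

Initial equilibrium: Q_0 = 5, P_0 = 85.5; CS_0 = (1/2)(5)(17.5) = 43.75, PS_0 = (1/2)(5)(15) = 37.5.
New equilibrium: 103 - 3.5Q = 59.5 + 3Q gives Q_1 = 6.6923, P_1 = 79.5769; CS_1 = 78.3772, PS_1 = 67.1805.
Change in producer surplus = 67.1805 - 37.5 = 29.6805.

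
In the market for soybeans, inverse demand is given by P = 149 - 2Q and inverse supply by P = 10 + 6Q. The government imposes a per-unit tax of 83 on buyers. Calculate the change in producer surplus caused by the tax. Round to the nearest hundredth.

Without the tax, 149 - 2Q = 10 + 6Q so Q* = 17.375 and P* = 114.25.
A tax on buyers shifts demand down by 83: (149 - 83) - 2Q = 10 + 6Q, so Q_t = 7. Buyers pay P_b = 135; sellers receive P_s = P_b - 83 = 52.
Producers lose the trapezoid between P_s and P* out to Q_t plus the triangle from Q_t to Q*: change in PS = 147 - 905.6719 = -758.6719.

-758.67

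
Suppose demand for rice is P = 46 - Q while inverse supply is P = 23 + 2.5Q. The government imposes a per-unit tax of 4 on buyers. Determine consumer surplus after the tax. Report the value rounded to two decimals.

14.73

Without the tax, 46 - Q = 23 + 2.5Q so Q* = 6.5714 and P* = 39.4286.
With the tax, buyers' net willingness to pay falls by 4: (46 - 4) - Q = 23 + 2.5Q, so Q_t = 5.4286. Buyers pay P_b = 40.5714; sellers receive P_s = P_b - 4 = 36.5714.
CS = (1/2)(Q_t)(46 - P_b) = (1/2)(5.4286)(5.4286) = 14.7347.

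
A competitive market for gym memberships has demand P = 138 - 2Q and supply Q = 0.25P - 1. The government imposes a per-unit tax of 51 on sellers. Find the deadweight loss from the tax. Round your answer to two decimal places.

Rewriting supply in inverse form: P = 4 + 4Q.
Pre-tax equilibrium: 138 - 2Q = 4 + 4Q gives Q* = 22.3333, P* = 93.3333.
With the tax, sellers need 51 more per unit: 138 - 2Q = 4 + 4Q + 51, so Q_t = 13.8333. Buyers pay P_b = 110.3333; sellers receive P_s = P_b - 51 = 59.3333.
Deadweight loss is the triangle between the curves from Q_t to Q*: (1/2)(22.3333 - 13.8333)(51) = 216.75.

216.75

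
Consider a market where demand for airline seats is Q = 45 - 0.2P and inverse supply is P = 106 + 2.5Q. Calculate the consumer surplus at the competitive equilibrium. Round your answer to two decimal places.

Rewriting demand in inverse form: P = 225 - 5Q.
Equilibrium: 225 - 5Q = 106 + 2.5Q, so Q* = 15.8667 and P* = 145.6667.
Consumer surplus is the triangle under demand above P*: (1/2)(15.8667)(225 - 145.6667) = (1/2)(15.8667)(79.3333) = 629.3778.

629.38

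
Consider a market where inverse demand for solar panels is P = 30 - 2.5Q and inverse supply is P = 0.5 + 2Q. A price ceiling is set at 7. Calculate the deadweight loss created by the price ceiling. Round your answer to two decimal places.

24.59

Free-market equilibrium: 30 - 2.5Q = 0.5 + 2Q gives Q* = 6.5556, P* = 13.6111.
At P = 7, sellers supply (7 - 0.5)/2 = 3.25 while buyers want more, so the quantity traded is 3.25 at price 7.
The lost-trades triangle has base Q* - 3.25 = 3.3056 and height equal to the gap between the curves at Q = 3.25, which is 21.875 - 7 = 14.875. DWL = (1/2)(3.3056)(14.875) = 24.5851.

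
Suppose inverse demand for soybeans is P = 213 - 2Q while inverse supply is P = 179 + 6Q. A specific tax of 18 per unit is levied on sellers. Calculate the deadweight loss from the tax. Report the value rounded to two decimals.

20.25

Without the tax, 213 - 2Q = 179 + 6Q so Q* = 4.25 and P* = 204.5.
A tax on sellers shifts supply up by 18: 213 - 2Q = 179 + 6Q + 18, so Q_t = 2. Buyers pay P_b = 209; sellers receive P_s = P_b - 18 = 191.
Deadweight loss is the triangle between the curves from Q_t to Q*: (1/2)(4.25 - 2)(18) = 20.25.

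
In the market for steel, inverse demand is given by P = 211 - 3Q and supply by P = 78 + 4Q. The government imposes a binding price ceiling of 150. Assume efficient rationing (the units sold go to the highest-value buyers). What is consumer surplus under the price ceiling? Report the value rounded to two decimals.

612.00

Without the control, 211 - 3Q = 78 + 4Q so Q* = 19 and P* = 154.
At the ceiling price 150, quantity supplied is (150 - 78)/4 = 18; supply is the short side, so Q = 18 trades at P = 150.
The demand price at Q = 18 is 157. CS is the trapezoid between demand and 150 over [0, 18]: (1/2)[(211 - 150) + (157 - 150)](18) = 612.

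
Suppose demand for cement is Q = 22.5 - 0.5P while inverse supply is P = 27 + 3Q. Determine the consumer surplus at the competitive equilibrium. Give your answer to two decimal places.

12.96

Rewriting demand in inverse form: P = 45 - 2Q.
Equilibrium: 45 - 2Q = 27 + 3Q, so Q* = 3.6 and P* = 37.8.
CS is the area between the demand curve and P* from 0 to Q*: (1/2)(3.6)(7.2) = 12.96.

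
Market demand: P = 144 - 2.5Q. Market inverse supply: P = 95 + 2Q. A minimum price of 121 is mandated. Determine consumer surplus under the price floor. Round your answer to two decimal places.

Free-market equilibrium: 144 - 2.5Q = 95 + 2Q gives Q* = 10.8889, P* = 116.7778.
At the floor price 121, quantity demanded is (144 - 121)/2.5 = 9.2; demand is the short side, so Q = 9.2 trades at P = 121.
CS is the triangle under demand above 121: (1/2)(9.2)(144 - 121) = 105.8.

105.80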